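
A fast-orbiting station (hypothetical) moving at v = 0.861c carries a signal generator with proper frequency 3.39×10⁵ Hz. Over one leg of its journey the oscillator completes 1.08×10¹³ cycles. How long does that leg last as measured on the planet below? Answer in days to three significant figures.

γ = 1/√(1 − 0.861²) = 1/√0.2587 = 1.966
Proper time for N cycles: τ = N/f = 1.08×10¹³/(3.39×10⁵) = 3.186×10⁷ s = 368.7 days.
Lab-frame duration Δt = γτ = 1.966 × 368.7 = 725.0 days.

Δt = 725 days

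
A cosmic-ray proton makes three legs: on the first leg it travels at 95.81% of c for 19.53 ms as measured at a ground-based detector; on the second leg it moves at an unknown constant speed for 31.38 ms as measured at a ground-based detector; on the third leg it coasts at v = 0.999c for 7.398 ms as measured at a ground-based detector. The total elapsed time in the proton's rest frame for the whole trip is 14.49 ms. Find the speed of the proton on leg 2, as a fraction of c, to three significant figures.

β = 0.962

Leg 1: β = 0.9581; γ = 1/√(1 − 0.9581²) = 1/√0.08204 = 3.491; τ_1 = 19.53/3.491 = 5.594 ms.
Leg 2: speed unknown; τ_2 = 31.38/γ_2.
Leg 3: γ = 1/√(1 − 0.999²) = 1/√0.001999 = 22.37; τ_3 = 7.398/22.37 = 0.3308 ms.
Total proper time: 5.594 + τ_2 + 0.3308 = 14.49, so τ_2 = 14.49 − 5.925 = 8.565 ms.
γ_2 = 31.38/8.565 = 3.664; β = √(1 − 1/γ²) = √0.9255.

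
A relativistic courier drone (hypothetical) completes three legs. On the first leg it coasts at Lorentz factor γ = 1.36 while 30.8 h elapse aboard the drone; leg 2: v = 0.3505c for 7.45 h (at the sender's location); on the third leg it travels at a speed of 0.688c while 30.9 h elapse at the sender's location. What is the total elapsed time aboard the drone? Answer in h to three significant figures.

Leg 1: 30.8 h is already measured aboard the drone.
Leg 2: γ = 1/√(1 − 0.3505²) = 1/√0.8771 = 1.068; τ_2 = 7.45/1.068 = 6.977 h.
Leg 3: γ = 1/√(1 − 0.688²) = 1/√0.5267 = 1.378; τ_3 = 30.9/1.378 = 22.42 h.
Total: 30.80 + 6.977 + 22.42 h.

τ = 60.2 h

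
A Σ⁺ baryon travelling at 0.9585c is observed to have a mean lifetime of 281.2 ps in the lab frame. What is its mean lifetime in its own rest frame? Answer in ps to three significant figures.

γ = 1/√(1 − 0.9585²) = 1/√0.08128 = 3.508
The lab-frame lifetime is the dilated interval; the proper lifetime is τ₀ = Δt/γ = 281.2/3.508 ps.

τ₀ = 80.2 ps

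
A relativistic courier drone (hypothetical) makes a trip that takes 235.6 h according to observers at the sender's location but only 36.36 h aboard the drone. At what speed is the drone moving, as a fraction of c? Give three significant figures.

v = 0.988c

The proper time is measured aboard the drone (both events occur at the drone's location); Δt is measured at the sender's location. γ = Δt/τ = 235.6/36.36 = 6.480.
β = √(1 − 1/γ²) = √(1 − 0.02382) = √0.9762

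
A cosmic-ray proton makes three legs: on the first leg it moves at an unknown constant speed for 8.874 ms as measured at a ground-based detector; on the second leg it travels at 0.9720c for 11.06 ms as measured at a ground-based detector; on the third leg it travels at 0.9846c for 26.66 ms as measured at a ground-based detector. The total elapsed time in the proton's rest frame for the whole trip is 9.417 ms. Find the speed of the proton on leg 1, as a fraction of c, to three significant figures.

Leg 1: speed unknown; τ_1 = 8.874/γ_1.
Leg 2: γ = 1/√(1 − 0.9720²) = 1/√0.05522 = 4.256; τ_2 = 11.06/4.256 = 2.599 ms.
Leg 3: γ = 1/√(1 − 0.9846²) = 1/√0.03056 = 5.720; τ_3 = 26.66/5.720 = 4.661 ms.
Total proper time: τ_1 + 2.599 + 4.661 = 9.417, so τ_1 = 9.417 − 7.260 = 2.157 ms.
γ_1 = 8.874/2.157 = 4.113; β = √(1 − 1/γ²) = √0.9409.

β = 0.970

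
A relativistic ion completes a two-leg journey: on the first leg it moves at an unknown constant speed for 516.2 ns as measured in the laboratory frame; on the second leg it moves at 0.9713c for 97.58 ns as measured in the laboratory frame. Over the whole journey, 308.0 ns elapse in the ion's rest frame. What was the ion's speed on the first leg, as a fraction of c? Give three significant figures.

β = 0.834

Leg 1: speed unknown; τ_1 = 516.2/γ_1.
Leg 2: γ = 1/√(1 − 0.9713²) = 1/√0.05658 = 4.204; τ_2 = 97.58/4.204 = 23.21 ns.
Total proper time: τ_1 + 23.21 = 308.0, so τ_1 = 308.0 − 23.21 = 284.8 ns.
γ_1 = 516.2/284.8 = 1.813; β = √(1 − 1/γ²) = √0.6956.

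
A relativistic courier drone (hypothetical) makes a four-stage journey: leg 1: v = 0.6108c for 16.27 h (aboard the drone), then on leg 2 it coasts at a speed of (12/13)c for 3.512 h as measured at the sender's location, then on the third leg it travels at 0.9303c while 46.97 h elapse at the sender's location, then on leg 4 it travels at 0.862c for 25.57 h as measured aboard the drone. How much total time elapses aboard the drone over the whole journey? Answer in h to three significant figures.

τ = 60.4 h

Leg 1: 16.27 h is already measured aboard the drone.
Leg 2: γ = 1/√(1 − (12/13)²) = 13/5 = 2.600; τ_2 = 3.512/2.600 = 1.351 h.
Leg 3: γ = 1/√(1 − 0.9303²) = 1/√0.1345 = 2.726; τ_3 = 46.97/2.726 = 17.23 h.
Leg 4: 25.57 h is already measured aboard the drone.
Total: 16.27 + 1.351 + 17.23 + 25.57 h.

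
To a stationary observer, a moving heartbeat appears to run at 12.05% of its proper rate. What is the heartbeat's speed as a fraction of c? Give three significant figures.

Rate ratio = 1/γ, so γ = 1/0.1205 = 8.299.
β = √(1 − 1/γ²) = √(1 − 0.1205²) = √0.9855

β = 0.993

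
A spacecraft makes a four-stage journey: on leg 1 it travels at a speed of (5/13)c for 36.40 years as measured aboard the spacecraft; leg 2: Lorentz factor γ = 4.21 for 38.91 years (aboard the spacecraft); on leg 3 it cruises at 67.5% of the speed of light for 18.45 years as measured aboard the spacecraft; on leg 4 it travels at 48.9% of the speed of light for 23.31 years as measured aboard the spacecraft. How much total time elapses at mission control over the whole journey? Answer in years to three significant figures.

Δt = 255 years

Leg 1: γ = 1/√(1 − (5/13)²) = 13/12 ≈ 1.083; Δt_1 = 1.083 × 36.40 = 39.43 years.
Leg 2: γ = 4.21; Δt_2 = 4.210 × 38.91 = 163.8 years.
Leg 3: β = 0.675; γ = 1/√(1 − 0.675²) = 1/√0.5444 = 1.355; Δt_3 = 1.355 × 18.45 = 25.01 years.
Leg 4: β = 0.489; γ = 1/√(1 − 0.489²) = 1/√0.7609 = 1.146; Δt_4 = 1.146 × 23.31 = 26.72 years.
Total: 39.43 + 163.8 + 25.01 + 26.72 years.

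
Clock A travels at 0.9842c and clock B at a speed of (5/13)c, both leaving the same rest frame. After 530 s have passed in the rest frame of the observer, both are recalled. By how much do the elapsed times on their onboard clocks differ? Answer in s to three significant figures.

A: γ = 1/√(1 − 0.9842²) = 1/√0.03135 = 5.648; τ_A = 530/5.648 = 93.84 s.
B: γ = 1/√(1 − (5/13)²) = 13/12 ≈ 1.083; τ_B = 530/1.083 = 489.2 s.

|τ_A − τ_B| = 395 s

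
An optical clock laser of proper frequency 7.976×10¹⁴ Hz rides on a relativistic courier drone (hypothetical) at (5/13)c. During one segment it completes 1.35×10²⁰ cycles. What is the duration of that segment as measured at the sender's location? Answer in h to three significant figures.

Δt = 50.9 h

γ = 1/√(1 − (5/13)²) = 13/12 ≈ 1.083
Proper time for N cycles: τ = N/f = 1.35×10²⁰/(7.976×10¹⁴) = 1.693×10⁵ s = 47.02 h.
Lab-frame duration Δt = γτ = 1.083 × 47.02 = 50.93 h.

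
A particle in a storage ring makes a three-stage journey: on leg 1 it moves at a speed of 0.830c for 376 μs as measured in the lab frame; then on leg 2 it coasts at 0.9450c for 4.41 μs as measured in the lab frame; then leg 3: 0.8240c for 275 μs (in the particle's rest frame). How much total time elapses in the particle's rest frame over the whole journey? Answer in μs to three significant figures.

Leg 1: γ = 1/√(1 − 0.830²) = 1/√0.3111 = 1.793; τ_1 = 376/1.793 = 209.7 μs.
Leg 2: γ = 1/√(1 − 0.9450²) = 1/√0.1070 = 3.057; τ_2 = 4.41/3.057 = 1.442 μs.
Leg 3: 275 μs is already measured in the particle's rest frame.
Total: 209.7 + 1.442 + 275.0 μs.

τ = 486 μs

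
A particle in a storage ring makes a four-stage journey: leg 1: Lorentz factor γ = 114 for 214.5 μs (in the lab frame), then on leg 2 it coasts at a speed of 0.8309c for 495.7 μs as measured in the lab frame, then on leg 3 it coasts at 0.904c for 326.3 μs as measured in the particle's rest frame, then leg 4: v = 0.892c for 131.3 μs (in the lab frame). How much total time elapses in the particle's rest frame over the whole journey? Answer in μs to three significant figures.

Leg 1: γ = 114; τ_1 = 214.5/114.0 = 1.882 μs.
Leg 2: γ = 1/√(1 − 0.8309²) = 1/√0.3096 = 1.797; τ_2 = 495.7/1.797 = 275.8 μs.
Leg 3: 326.3 μs is already measured in the particle's rest frame.
Leg 4: γ = 1/√(1 − 0.892²) = 1/√0.2043 = 2.212; τ_4 = 131.3/2.212 = 59.35 μs.
Total: 1.882 + 275.8 + 326.3 + 59.35 μs.

τ = 663 μs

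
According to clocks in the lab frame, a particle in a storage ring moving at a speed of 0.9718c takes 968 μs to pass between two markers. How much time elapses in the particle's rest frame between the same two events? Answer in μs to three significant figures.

γ = 1/√(1 − 0.9718²) = 1/√0.05560 = 4.241
The interval measured in the lab frame is the dilated one; the clock in the particle's rest frame measures the proper time τ = Δt/γ = 968/4.241 μs.

τ = 228 μs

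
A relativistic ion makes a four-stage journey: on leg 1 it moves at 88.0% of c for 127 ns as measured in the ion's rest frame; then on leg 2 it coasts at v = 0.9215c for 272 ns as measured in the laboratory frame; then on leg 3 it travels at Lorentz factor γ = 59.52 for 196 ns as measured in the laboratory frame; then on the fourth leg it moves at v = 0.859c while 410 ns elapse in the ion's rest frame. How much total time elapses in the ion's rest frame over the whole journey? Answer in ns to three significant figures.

τ = 646 ns

Leg 1: 127 ns is already measured in the ion's rest frame.
Leg 2: γ = 1/√(1 − 0.9215²) = 1/√0.1508 = 2.575; τ_2 = 272/2.575 = 105.6 ns.
Leg 3: γ = 59.52; τ_3 = 196/59.52 = 3.293 ns.
Leg 4: 410 ns is already measured in the ion's rest frame.
Total: 127.0 + 105.6 + 3.293 + 410.0 ns.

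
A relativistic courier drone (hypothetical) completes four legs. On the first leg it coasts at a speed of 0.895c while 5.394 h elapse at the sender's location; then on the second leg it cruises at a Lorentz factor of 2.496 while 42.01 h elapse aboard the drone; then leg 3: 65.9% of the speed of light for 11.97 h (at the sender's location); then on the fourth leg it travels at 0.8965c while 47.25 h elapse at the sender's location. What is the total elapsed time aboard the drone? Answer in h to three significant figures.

τ = 74.4 h

Leg 1: γ = 1/√(1 − 0.895²) = 1/√0.1990 = 2.242; τ_1 = 5.394/2.242 = 2.406 h.
Leg 2: 42.01 h is already measured aboard the drone.
Leg 3: β = 0.659; γ = 1/√(1 − 0.659²) = 1/√0.5657 = 1.330; τ_3 = 11.97/1.330 = 9.003 h.
Leg 4: γ = 1/√(1 − 0.8965²) = 1/√0.1963 = 2.257; τ_4 = 47.25/2.257 = 20.93 h.
Total: 2.406 + 42.01 + 9.003 + 20.93 h.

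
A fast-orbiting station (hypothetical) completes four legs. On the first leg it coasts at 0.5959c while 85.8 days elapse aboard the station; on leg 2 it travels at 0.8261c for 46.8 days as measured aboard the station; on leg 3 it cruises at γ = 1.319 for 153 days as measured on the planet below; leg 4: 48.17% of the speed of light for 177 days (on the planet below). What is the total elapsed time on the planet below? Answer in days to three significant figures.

Leg 1: γ = 1/√(1 − 0.5959²) = 1/√0.6449 = 1.245; Δt_1 = 1.245 × 85.8 = 106.8 days.
Leg 2: γ = 1/√(1 − 0.8261²) = 1/√0.3176 = 1.775; Δt_2 = 1.775 × 46.8 = 83.05 days.
Leg 3: 153 days is already measured on the planet below.
Leg 4: 177 days is already measured on the planet below.
Total: 106.8 + 83.05 + 153.0 + 177.0 days.

Δt = 520 days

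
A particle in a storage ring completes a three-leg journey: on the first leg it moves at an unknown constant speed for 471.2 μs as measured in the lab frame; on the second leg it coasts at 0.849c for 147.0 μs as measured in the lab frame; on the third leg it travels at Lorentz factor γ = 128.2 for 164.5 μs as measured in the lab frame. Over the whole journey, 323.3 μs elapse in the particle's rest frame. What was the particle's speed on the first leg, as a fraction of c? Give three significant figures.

Leg 1: speed unknown; τ_1 = 471.2/γ_1.
Leg 2: γ = 1/√(1 − 0.849²) = 1/√0.2792 = 1.893; τ_2 = 147.0/1.893 = 77.67 μs.
Leg 3: γ = 128.2; τ_3 = 164.5/128.2 = 1.283 μs.
Total proper time: τ_1 + 77.67 + 1.283 = 323.3, so τ_1 = 323.3 − 78.96 = 244.3 μs.
γ_1 = 471.2/244.3 = 1.928; β = √(1 − 1/γ²) = √0.7311.

β = 0.855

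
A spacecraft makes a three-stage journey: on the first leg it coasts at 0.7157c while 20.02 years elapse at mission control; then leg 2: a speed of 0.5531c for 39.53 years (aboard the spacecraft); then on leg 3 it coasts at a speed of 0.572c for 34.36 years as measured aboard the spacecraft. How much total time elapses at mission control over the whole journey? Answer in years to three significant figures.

Δt = 109 years

Leg 1: 20.02 years is already measured at mission control.
Leg 2: γ = 1/√(1 − 0.5531²) = 1/√0.6941 = 1.200; Δt_2 = 1.200 × 39.53 = 47.45 years.
Leg 3: γ = 1/√(1 − 0.572²) = 1/√0.6728 = 1.219; Δt_3 = 1.219 × 34.36 = 41.89 years.
Total: 20.02 + 47.45 + 41.89 years.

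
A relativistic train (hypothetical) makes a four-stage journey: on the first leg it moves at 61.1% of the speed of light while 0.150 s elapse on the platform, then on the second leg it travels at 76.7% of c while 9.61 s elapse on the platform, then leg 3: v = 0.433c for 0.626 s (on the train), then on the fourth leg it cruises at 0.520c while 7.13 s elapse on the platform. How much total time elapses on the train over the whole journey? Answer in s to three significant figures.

τ = 13.0 s

Leg 1: β = 0.611; γ = 1/√(1 − 0.611²) = 1/√0.6267 = 1.263; τ_1 = 0.150/1.263 = 0.1187 s.
Leg 2: β = 0.767; γ = 1/√(1 − 0.767²) = 1/√0.4117 = 1.558; τ_2 = 9.61/1.558 = 6.166 s.
Leg 3: 0.626 s is already measured on the train.
Leg 4: γ = 1/√(1 − 0.520²) = 1/√0.7296 = 1.171; τ_4 = 7.13/1.171 = 6.090 s.
Total: 0.1187 + 6.166 + 0.6260 + 6.090 s.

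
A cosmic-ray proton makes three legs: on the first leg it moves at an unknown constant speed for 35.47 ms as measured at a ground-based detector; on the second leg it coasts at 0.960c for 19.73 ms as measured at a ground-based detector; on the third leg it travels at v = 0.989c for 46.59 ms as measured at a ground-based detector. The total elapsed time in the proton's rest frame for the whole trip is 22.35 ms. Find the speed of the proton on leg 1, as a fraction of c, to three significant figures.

Leg 1: speed unknown; τ_1 = 35.47/γ_1.
Leg 2: γ = 1/√(1 − 0.960²) = 25/7 ≈ 3.571; τ_2 = 19.73/3.571 = 5.524 ms.
Leg 3: γ = 1/√(1 − 0.989²) = 1/√0.02188 = 6.761; τ_3 = 46.59/6.761 = 6.891 ms.
Total proper time: τ_1 + 5.524 + 6.891 = 22.35, so τ_1 = 22.35 − 12.42 = 9.934 ms.
γ_1 = 35.47/9.934 = 3.570; β = √(1 − 1/γ²) = √0.9216.

β = 0.960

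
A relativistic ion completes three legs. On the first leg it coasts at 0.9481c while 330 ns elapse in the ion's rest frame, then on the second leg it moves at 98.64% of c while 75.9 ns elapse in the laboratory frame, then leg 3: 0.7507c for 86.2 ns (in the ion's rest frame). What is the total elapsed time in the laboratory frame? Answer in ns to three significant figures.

Leg 1: γ = 1/√(1 − 0.9481²) = 1/√0.1011 = 3.145; Δt_1 = 3.145 × 330 = 1038 ns.
Leg 2: 75.9 ns is already measured in the laboratory frame.
Leg 3: γ = 1/√(1 − 0.7507²) = 1/√0.4364 = 1.514; Δt_3 = 1.514 × 86.2 = 130.5 ns.
Total: 1038 + 75.90 + 130.5 ns.

Δt = 1240 ns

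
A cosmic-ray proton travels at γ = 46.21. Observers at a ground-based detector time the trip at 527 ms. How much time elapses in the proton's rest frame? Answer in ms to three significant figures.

γ = 46.21
The interval measured at a ground-based detector is the dilated one; the clock in the proton's rest frame measures the proper time τ = Δt/γ = 527/46.21 ms.

τ = 11.4 ms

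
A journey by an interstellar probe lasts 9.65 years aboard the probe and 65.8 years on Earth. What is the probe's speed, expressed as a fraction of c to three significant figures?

v = 0.989c

The proper time is measured aboard the probe (both events occur at the probe's location); Δt is measured on Earth. γ = Δt/τ = 65.8/9.65 = 6.819.
β = √(1 − 1/γ²) = √(1 − 0.02151) = √0.9785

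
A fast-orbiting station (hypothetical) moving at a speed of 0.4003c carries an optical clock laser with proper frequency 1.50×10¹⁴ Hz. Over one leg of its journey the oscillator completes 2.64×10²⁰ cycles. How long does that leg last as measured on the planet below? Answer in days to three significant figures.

Δt = 22.2 days

γ = 1/√(1 − 0.4003²) = 1/√0.8398 = 1.091
Proper time for N cycles: τ = N/f = 2.64×10²⁰/(1.50×10¹⁴) = 1.760×10⁶ s = 20.37 days.
Lab-frame duration Δt = γτ = 1.091 × 20.37 = 22.23 days.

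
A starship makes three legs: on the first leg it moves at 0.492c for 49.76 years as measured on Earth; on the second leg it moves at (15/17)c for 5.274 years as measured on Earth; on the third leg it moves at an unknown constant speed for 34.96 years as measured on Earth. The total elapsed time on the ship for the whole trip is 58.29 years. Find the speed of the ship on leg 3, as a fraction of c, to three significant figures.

β = 0.934

Leg 1: γ = 1/√(1 − 0.492²) = 1/√0.7579 = 1.149; τ_1 = 49.76/1.149 = 43.32 years.
Leg 2: γ = 1/√(1 − (15/17)²) = 17/8 = 2.125; τ_2 = 5.274/2.125 = 2.482 years.
Leg 3: speed unknown; τ_3 = 34.96/γ_3.
Total proper time: 43.32 + 2.482 + τ_3 = 58.29, so τ_3 = 58.29 − 45.80 = 12.49 years.
γ_3 = 34.96/12.49 = 2.800; β = √(1 − 1/γ²) = √0.8724.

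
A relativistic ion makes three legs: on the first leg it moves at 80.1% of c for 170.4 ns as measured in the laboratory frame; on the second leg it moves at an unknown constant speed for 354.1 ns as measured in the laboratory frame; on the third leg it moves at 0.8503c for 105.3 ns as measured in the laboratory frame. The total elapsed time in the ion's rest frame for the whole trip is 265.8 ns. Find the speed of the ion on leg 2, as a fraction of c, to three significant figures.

β = 0.952

Leg 1: β = 0.801; γ = 1/√(1 − 0.801²) = 1/√0.3584 = 1.670; τ_1 = 170.4/1.670 = 102.0 ns.
Leg 2: speed unknown; τ_2 = 354.1/γ_2.
Leg 3: γ = 1/√(1 − 0.8503²) = 1/√0.2770 = 1.900; τ_3 = 105.3/1.900 = 55.42 ns.
Total proper time: 102.0 + τ_2 + 55.42 = 265.8, so τ_2 = 265.8 − 157.4 = 108.4 ns.
γ_2 = 354.1/108.4 = 3.268; β = √(1 − 1/γ²) = √0.9063.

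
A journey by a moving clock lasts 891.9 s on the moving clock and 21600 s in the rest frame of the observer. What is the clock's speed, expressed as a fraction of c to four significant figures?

The proper time is measured on the moving clock (both events occur at the clock's location); Δt is measured in the rest frame of the observer. γ = Δt/τ = 21600/891.9 = 24.22.
β = √(1 − 1/γ²) = √(1 − 0.001705) = √0.9983

v = 0.9991c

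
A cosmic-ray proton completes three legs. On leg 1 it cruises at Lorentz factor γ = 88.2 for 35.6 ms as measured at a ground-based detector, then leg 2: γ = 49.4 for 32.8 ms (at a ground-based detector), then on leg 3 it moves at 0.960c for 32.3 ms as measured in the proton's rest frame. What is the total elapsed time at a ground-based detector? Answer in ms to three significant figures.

Δt = 184 ms

Leg 1: 35.6 ms is already measured at a ground-based detector.
Leg 2: 32.8 ms is already measured at a ground-based detector.
Leg 3: γ = 1/√(1 − 0.960²) = 25/7 ≈ 3.571; Δt_3 = 3.571 × 32.3 = 115.4 ms.
Total: 35.60 + 32.80 + 115.4 ms.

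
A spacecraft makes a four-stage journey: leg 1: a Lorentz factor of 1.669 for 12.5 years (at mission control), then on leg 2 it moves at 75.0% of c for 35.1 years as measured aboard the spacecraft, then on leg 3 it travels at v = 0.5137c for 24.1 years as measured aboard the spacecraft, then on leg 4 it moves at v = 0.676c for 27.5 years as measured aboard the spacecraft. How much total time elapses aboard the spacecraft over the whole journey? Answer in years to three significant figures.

Leg 1: γ = 1.669; τ_1 = 12.5/1.669 = 7.490 years.
Leg 2: 35.1 years is already measured aboard the spacecraft.
Leg 3: 24.1 years is already measured aboard the spacecraft.
Leg 4: 27.5 years is already measured aboard the spacecraft.
Total: 7.490 + 35.10 + 24.10 + 27.50 years.

τ = 94.2 years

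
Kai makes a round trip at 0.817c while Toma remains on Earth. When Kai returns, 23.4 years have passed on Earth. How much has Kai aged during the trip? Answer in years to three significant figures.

τ = 13.5 years

γ = 1/√(1 − 0.817²) = 1/√0.3325 = 1.734
Kai's clock measures proper time along the trip: τ = Δt/γ = 23.4/1.734 years.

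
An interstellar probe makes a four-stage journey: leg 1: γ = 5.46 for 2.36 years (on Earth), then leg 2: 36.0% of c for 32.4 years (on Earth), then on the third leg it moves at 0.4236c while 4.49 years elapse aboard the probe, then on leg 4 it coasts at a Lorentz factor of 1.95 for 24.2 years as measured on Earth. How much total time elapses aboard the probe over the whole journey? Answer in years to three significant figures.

τ = 47.6 years

Leg 1: γ = 5.46; τ_1 = 2.36/5.460 = 0.4322 years.
Leg 2: β = 0.360; γ = 1/√(1 − 0.360²) = 1/√0.8704 = 1.072; τ_2 = 32.4/1.072 = 30.23 years.
Leg 3: 4.49 years is already measured aboard the probe.
Leg 4: γ = 1.95; τ_4 = 24.2/1.950 = 12.41 years.
Total: 0.4322 + 30.23 + 4.490 + 12.41 years.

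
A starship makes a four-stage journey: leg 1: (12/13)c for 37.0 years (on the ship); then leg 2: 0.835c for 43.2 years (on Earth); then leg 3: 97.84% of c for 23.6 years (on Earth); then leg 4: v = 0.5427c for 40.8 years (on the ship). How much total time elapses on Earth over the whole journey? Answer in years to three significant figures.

Δt = 212 years

Leg 1: γ = 1/√(1 − (12/13)²) = 13/5 = 2.600; Δt_1 = 2.600 × 37.0 = 96.20 years.
Leg 2: 43.2 years is already measured on Earth.
Leg 3: 23.6 years is already measured on Earth.
Leg 4: γ = 1/√(1 − 0.5427²) = 1/√0.7055 = 1.191; Δt_4 = 1.191 × 40.8 = 48.58 years.
Total: 96.20 + 43.20 + 23.60 + 48.58 years.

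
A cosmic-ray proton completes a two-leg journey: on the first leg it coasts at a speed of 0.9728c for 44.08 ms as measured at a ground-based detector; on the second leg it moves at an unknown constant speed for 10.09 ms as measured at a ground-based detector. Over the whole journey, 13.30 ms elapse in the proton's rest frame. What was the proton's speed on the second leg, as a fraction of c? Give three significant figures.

β = 0.952

Leg 1: γ = 1/√(1 − 0.9728²) = 1/√0.05366 = 4.317; τ_1 = 44.08/4.317 = 10.21 ms.
Leg 2: speed unknown; τ_2 = 10.09/γ_2.
Total proper time: 10.21 + τ_2 = 13.30, so τ_2 = 13.30 − 10.21 = 3.089 ms.
γ_2 = 10.09/3.089 = 3.266; β = √(1 − 1/γ²) = √0.9063.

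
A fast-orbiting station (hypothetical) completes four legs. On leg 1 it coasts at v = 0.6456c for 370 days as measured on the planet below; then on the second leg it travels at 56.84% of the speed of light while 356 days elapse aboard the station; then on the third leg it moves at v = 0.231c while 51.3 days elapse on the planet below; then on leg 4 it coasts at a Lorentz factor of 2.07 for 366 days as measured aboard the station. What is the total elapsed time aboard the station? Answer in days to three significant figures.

τ = 1050 days

Leg 1: γ = 1/√(1 − 0.6456²) = 1/√0.5832 = 1.309; τ_1 = 370/1.309 = 282.6 days.
Leg 2: 356 days is already measured aboard the station.
Leg 3: γ = 1/√(1 − 0.231²) = 1/√0.9466 = 1.028; τ_3 = 51.3/1.028 = 49.91 days.
Leg 4: 366 days is already measured aboard the station.
Total: 282.6 + 356.0 + 49.91 + 366.0 days.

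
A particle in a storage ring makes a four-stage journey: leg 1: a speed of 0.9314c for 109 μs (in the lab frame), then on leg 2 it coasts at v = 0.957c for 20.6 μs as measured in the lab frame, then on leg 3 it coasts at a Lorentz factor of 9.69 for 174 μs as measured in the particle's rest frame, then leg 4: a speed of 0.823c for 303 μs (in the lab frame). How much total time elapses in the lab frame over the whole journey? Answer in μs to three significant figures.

Leg 1: 109 μs is already measured in the lab frame.
Leg 2: 20.6 μs is already measured in the lab frame.
Leg 3: γ = 9.69; Δt_3 = 9.690 × 174 = 1686 μs.
Leg 4: 303 μs is already measured in the lab frame.
Total: 109.0 + 20.60 + 1686 + 303.0 μs.

Δt = 2120 μs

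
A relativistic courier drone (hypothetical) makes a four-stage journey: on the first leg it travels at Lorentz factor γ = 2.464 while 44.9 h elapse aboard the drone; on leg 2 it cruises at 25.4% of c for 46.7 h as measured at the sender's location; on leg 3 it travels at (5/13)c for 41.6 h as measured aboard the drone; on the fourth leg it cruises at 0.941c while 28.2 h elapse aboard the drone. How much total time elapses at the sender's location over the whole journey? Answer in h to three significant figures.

Leg 1: γ = 2.464; Δt_1 = 2.464 × 44.9 = 110.6 h.
Leg 2: 46.7 h is already measured at the sender's location.
Leg 3: γ = 1/√(1 − (5/13)²) = 13/12 ≈ 1.083; Δt_3 = 1.083 × 41.6 = 45.07 h.
Leg 4: γ = 1/√(1 − 0.941²) = 1/√0.1145 = 2.955; Δt_4 = 2.955 × 28.2 = 83.33 h.
Total: 110.6 + 46.70 + 45.07 + 83.33 h.

Δt = 286 h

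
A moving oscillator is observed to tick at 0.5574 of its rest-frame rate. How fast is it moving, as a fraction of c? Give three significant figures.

β = 0.830

Rate ratio = 1/γ, so γ = 1/0.5574 = 1.794.
β = √(1 − 1/γ²) = √(1 − 0.5574²) = √0.6893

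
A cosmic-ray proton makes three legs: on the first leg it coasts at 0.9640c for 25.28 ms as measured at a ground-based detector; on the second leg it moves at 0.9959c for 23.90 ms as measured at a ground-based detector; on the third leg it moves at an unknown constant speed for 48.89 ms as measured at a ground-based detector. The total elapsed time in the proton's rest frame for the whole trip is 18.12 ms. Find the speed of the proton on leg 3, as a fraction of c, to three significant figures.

Leg 1: γ = 1/√(1 − 0.9640²) = 1/√0.07070 = 3.761; τ_1 = 25.28/3.761 = 6.722 ms.
Leg 2: γ = 1/√(1 − 0.9959²) = 1/√0.008183 = 11.05; τ_2 = 23.90/11.05 = 2.162 ms.
Leg 3: speed unknown; τ_3 = 48.89/γ_3.
Total proper time: 6.722 + 2.162 + τ_3 = 18.12, so τ_3 = 18.12 − 8.884 = 9.236 ms.
γ_3 = 48.89/9.236 = 5.293; β = √(1 − 1/γ²) = √0.9643.

β = 0.982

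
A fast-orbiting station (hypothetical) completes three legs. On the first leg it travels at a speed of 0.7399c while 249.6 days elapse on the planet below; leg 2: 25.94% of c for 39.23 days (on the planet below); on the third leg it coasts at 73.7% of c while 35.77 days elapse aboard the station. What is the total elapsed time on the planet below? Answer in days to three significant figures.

Δt = 342 days

Leg 1: 249.6 days is already measured on the planet below.
Leg 2: 39.23 days is already measured on the planet below.
Leg 3: β = 0.737; γ = 1/√(1 − 0.737²) = 1/√0.4568 = 1.480; Δt_3 = 1.480 × 35.77 = 52.92 days.
Total: 249.6 + 39.23 + 52.92 days.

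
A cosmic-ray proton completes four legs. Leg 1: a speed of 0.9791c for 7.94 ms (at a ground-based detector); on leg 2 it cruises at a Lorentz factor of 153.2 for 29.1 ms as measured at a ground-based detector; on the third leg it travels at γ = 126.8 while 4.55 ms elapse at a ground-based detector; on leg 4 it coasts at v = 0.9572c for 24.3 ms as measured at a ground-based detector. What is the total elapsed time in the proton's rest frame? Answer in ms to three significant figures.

Leg 1: γ = 1/√(1 − 0.9791²) = 1/√0.04136 = 4.917; τ_1 = 7.94/4.917 = 1.615 ms.
Leg 2: γ = 153.2; τ_2 = 29.1/153.2 = 0.1899 ms.
Leg 3: γ = 126.8; τ_3 = 4.55/126.8 = 0.03588 ms.
Leg 4: γ = 1/√(1 − 0.9572²) = 1/√0.08377 = 3.455; τ_4 = 24.3/3.455 = 7.033 ms.
Total: 1.615 + 0.1899 + 0.03588 + 7.033 ms.

τ = 8.87 ms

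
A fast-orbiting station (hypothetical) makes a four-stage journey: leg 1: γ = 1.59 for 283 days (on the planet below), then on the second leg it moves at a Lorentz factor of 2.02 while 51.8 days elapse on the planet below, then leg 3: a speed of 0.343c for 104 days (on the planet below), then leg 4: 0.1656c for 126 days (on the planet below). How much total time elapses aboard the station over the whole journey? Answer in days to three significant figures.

τ = 426 days

Leg 1: γ = 1.59; τ_1 = 283/1.590 = 178.0 days.
Leg 2: γ = 2.02; τ_2 = 51.8/2.020 = 25.64 days.
Leg 3: γ = 1/√(1 − 0.343²) = 1/√0.8824 = 1.065; τ_3 = 104/1.065 = 97.69 days.
Leg 4: γ = 1/√(1 − 0.1656²) = 1/√0.9726 = 1.014; τ_4 = 126/1.014 = 124.3 days.
Total: 178.0 + 25.64 + 97.69 + 124.3 days.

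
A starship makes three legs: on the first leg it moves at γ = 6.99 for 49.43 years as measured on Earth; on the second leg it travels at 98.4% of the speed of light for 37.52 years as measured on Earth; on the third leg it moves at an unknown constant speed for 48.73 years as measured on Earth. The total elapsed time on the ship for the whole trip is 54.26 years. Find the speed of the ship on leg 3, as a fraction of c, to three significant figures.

Leg 1: γ = 6.99; τ_1 = 49.43/6.990 = 7.072 years.
Leg 2: β = 0.984; γ = 1/√(1 − 0.984²) = 1/√0.03174 = 5.613; τ_2 = 37.52/5.613 = 6.685 years.
Leg 3: speed unknown; τ_3 = 48.73/γ_3.
Total proper time: 7.072 + 6.685 + τ_3 = 54.26, so τ_3 = 54.26 − 13.76 = 40.50 years.
γ_3 = 48.73/40.50 = 1.203; β = √(1 − 1/γ²) = √0.3091.

β = 0.556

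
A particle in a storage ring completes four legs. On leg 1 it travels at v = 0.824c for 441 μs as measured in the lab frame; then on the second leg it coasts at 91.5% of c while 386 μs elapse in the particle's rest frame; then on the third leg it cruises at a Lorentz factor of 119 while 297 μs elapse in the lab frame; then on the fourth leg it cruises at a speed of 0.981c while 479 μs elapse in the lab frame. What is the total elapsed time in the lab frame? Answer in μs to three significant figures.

Leg 1: 441 μs is already measured in the lab frame.
Leg 2: β = 0.915; γ = 1/√(1 − 0.915²) = 1/√0.1628 = 2.479; Δt_2 = 2.479 × 386 = 956.7 μs.
Leg 3: 297 μs is already measured in the lab frame.
Leg 4: 479 μs is already measured in the lab frame.
Total: 441.0 + 956.7 + 297.0 + 479.0 μs.

Δt = 2170 μs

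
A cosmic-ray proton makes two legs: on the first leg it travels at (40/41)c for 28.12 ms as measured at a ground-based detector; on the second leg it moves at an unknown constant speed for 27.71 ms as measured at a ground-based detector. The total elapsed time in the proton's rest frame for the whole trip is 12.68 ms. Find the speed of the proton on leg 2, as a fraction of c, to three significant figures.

β = 0.972

Leg 1: γ = 1/√(1 − (40/41)²) = 41/9 ≈ 4.556; τ_1 = 28.12/4.556 = 6.173 ms.
Leg 2: speed unknown; τ_2 = 27.71/γ_2.
Total proper time: 6.173 + τ_2 = 12.68, so τ_2 = 12.68 − 6.173 = 6.507 ms.
γ_2 = 27.71/6.507 = 4.258; β = √(1 − 1/γ²) = √0.9449.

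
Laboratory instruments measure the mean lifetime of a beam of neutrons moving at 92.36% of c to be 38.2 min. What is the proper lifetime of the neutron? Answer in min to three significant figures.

τ₀ = 14.6 min

β = 0.9236; γ = 1/√(1 − 0.9236²) = 1/√0.1470 = 2.609
The lab-frame lifetime is the dilated interval; the proper lifetime is τ₀ = Δt/γ = 38.2/2.609 min.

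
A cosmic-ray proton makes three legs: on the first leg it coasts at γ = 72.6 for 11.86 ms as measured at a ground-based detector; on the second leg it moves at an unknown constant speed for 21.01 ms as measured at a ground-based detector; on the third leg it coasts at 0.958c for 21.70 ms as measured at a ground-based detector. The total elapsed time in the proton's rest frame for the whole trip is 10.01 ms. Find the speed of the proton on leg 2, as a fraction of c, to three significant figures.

β = 0.985

Leg 1: γ = 72.6; τ_1 = 11.86/72.60 = 0.1634 ms.
Leg 2: speed unknown; τ_2 = 21.01/γ_2.
Leg 3: γ = 1/√(1 − 0.958²) = 1/√0.08224 = 3.487; τ_3 = 21.70/3.487 = 6.223 ms.
Total proper time: 0.1634 + τ_2 + 6.223 = 10.01, so τ_2 = 10.01 − 6.386 = 3.624 ms.
γ_2 = 21.01/3.624 = 5.798; β = √(1 − 1/γ²) = √0.9703.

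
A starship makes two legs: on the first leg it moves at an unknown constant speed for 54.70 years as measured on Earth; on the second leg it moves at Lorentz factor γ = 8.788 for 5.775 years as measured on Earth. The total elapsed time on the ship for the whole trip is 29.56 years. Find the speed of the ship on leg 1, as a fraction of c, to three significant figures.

Leg 1: speed unknown; τ_1 = 54.70/γ_1.
Leg 2: γ = 8.788; τ_2 = 5.775/8.788 = 0.6571 years.
Total proper time: τ_1 + 0.6571 = 29.56, so τ_1 = 29.56 − 0.6571 = 28.90 years.
γ_1 = 54.70/28.90 = 1.893; β = √(1 − 1/γ²) = √0.7208.

β = 0.849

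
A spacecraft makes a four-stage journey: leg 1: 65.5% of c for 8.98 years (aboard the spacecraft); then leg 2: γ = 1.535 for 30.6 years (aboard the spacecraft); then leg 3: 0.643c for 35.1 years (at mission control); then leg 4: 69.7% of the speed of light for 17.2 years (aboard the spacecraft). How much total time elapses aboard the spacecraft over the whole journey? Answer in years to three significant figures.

Leg 1: 8.98 years is already measured aboard the spacecraft.
Leg 2: 30.6 years is already measured aboard the spacecraft.
Leg 3: γ = 1/√(1 − 0.643²) = 1/√0.5866 = 1.306; τ_3 = 35.1/1.306 = 26.88 years.
Leg 4: 17.2 years is already measured aboard the spacecraft.
Total: 8.980 + 30.60 + 26.88 + 17.20 years.

τ = 83.7 years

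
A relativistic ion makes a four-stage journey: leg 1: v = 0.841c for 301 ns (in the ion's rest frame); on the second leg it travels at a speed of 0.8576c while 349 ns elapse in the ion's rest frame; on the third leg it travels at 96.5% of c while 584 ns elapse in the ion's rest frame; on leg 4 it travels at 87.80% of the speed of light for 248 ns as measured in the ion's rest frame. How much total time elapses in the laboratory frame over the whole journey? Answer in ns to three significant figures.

Δt = 3980 ns

Leg 1: γ = 1/√(1 − 0.841²) = 1/√0.2927 = 1.848; Δt_1 = 1.848 × 301 = 556.3 ns.
Leg 2: γ = 1/√(1 − 0.8576²) = 1/√0.2645 = 1.944; Δt_2 = 1.944 × 349 = 678.6 ns.
Leg 3: β = 0.965; γ = 1/√(1 − 0.965²) = 1/√0.06878 = 3.813; Δt_3 = 3.813 × 584 = 2227 ns.
Leg 4: β = 0.8780; γ = 1/√(1 − 0.8780²) = 1/√0.2291 = 2.089; Δt_4 = 2.089 × 248 = 518.1 ns.
Total: 556.3 + 678.6 + 2227 + 518.1 ns.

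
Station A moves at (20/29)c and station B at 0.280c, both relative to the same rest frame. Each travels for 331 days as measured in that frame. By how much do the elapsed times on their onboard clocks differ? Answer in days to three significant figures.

A: γ = 1/√(1 − (20/29)²) = 29/21 ≈ 1.381; τ_A = 331/1.381 = 239.7 days.
B: γ = 1/√(1 − 0.280²) = 25/24 ≈ 1.042; τ_B = 331/1.042 = 317.8 days.

|τ_A − τ_B| = 78.1 days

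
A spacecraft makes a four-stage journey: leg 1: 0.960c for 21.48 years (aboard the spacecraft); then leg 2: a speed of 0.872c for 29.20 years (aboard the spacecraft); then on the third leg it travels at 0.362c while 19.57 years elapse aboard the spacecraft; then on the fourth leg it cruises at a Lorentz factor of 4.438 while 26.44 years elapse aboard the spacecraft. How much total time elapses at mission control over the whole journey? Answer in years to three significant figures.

Δt = 275 years

Leg 1: γ = 1/√(1 − 0.960²) = 25/7 ≈ 3.571; Δt_1 = 3.571 × 21.48 = 76.71 years.
Leg 2: γ = 1/√(1 − 0.872²) = 1/√0.2396 = 2.043; Δt_2 = 2.043 × 29.20 = 59.65 years.
Leg 3: γ = 1/√(1 − 0.362²) = 1/√0.8690 = 1.073; Δt_3 = 1.073 × 19.57 = 20.99 years.
Leg 4: γ = 4.438; Δt_4 = 4.438 × 26.44 = 117.3 years.
Total: 76.71 + 59.65 + 20.99 + 117.3 years.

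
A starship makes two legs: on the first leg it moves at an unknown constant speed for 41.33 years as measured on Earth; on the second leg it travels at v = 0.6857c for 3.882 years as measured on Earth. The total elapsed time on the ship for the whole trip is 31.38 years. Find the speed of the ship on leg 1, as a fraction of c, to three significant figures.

Leg 1: speed unknown; τ_1 = 41.33/γ_1.
Leg 2: γ = 1/√(1 − 0.6857²) = 1/√0.5298 = 1.374; τ_2 = 3.882/1.374 = 2.826 years.
Total proper time: τ_1 + 2.826 = 31.38, so τ_1 = 31.38 − 2.826 = 28.55 years.
γ_1 = 41.33/28.55 = 1.447; β = √(1 − 1/γ²) = √0.5227.

β = 0.723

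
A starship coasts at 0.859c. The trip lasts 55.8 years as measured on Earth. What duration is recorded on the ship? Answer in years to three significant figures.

τ = 28.6 years

γ = 1/√(1 − 0.859²) = 1/√0.2621 = 1.953
The interval measured on Earth is the dilated one; the clock on the ship measures the proper time τ = Δt/γ = 55.8/1.953 years.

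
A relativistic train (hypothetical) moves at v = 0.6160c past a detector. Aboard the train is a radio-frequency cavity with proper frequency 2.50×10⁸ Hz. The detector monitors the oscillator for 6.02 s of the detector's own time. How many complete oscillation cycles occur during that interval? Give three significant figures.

N = 1.19×10⁹

γ = 1/√(1 − 0.6160²) = 1/√0.6205 = 1.269
During 6.02 s of lab time, the oscillator's proper time advances by τ = Δt/γ = 6.02/1.269 = 4.742 s = 4.742×10⁰ s.
N = f × τ = 2.50×10⁸ × 4.742×10⁰ = 1.186×10⁹.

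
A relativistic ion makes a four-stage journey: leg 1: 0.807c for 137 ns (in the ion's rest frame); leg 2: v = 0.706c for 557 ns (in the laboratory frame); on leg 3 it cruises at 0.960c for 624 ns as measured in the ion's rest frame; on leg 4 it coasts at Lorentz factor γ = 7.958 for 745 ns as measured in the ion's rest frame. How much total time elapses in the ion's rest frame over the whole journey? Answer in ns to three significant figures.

τ = 1900 ns

Leg 1: 137 ns is already measured in the ion's rest frame.
Leg 2: γ = 1/√(1 − 0.706²) = 1/√0.5016 = 1.412; τ_2 = 557/1.412 = 394.5 ns.
Leg 3: 624 ns is already measured in the ion's rest frame.
Leg 4: 745 ns is already measured in the ion's rest frame.
Total: 137.0 + 394.5 + 624.0 + 745.0 ns.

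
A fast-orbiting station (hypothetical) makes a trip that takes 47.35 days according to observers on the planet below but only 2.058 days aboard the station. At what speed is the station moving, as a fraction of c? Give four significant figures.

β = 0.9991

The proper time is measured aboard the station (both events occur at the station's location); Δt is measured on the planet below. γ = Δt/τ = 47.35/2.058 = 23.01.
β = √(1 − 1/γ²) = √(1 − 0.001889) = √0.9981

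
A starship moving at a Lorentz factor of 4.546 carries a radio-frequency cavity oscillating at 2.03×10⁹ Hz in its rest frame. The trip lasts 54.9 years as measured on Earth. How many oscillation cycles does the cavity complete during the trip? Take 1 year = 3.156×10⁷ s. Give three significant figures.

N = 7.74×10¹⁷

γ = 4.546
The oscillator's own cycle count is N = f × τ where τ is the proper time on the ship. τ = Δt/γ = 54.9/4.546 = 12.08 years = 3.811×10⁸ s.
N = 2.03×10⁹ × 3.811×10⁸ = 7.737×10¹⁷.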